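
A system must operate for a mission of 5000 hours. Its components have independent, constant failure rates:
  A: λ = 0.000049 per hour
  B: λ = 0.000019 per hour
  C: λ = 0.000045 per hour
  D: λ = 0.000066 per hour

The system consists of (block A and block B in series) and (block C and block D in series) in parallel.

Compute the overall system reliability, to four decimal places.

R(A) = exp(−0.000049 × 5000) = 0.782705
R(B) = exp(−0.000019 × 5000) = 0.909373
R(C) = exp(−0.000045 × 5000) = 0.798516
R(D) = exp(−0.000066 × 5000) = 0.718924
Series (A and B): 0.782705 × 0.909373 = 0.711771
Series (C and D): 0.798516 × 0.718924 = 0.574072
Parallel ([0.711771] and [0.574072]): 1 − (1 − 0.711771)(1 − 0.574072) = 0.8772

0.8772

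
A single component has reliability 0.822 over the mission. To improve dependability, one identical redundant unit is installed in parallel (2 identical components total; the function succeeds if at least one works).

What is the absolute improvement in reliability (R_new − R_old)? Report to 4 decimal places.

0.1463

R_before = 0.822
R_after = 1 − (1 − 0.822)^2 = 0.9683
ΔR = 0.9683 − 0.822 = 0.1463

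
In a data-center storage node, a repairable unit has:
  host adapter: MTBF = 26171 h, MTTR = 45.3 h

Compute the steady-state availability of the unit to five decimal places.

A(host adapter) = MTBF/(MTBF+MTTR) = 26171/(26171+45.3) = 0.99827

0.99827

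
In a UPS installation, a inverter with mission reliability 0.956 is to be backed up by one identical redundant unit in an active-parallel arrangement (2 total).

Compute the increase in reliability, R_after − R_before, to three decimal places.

0.042

R_before = 0.956
R_after = 1 − (1 − 0.956)^2 = 0.998
ΔR = 0.998 − 0.956 = 0.042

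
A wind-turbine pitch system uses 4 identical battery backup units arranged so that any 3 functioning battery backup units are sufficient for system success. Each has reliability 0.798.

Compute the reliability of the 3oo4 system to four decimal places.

0.8161

R = Σ_{i=3}^{4} C(4,i) p^i (1−p)^{4−i} with p = 0.798
C(4,3)·0.798^3·0.202^1 = 0.410601
C(4,4)·0.798^4·0.202^0 = 0.405519
Sum = 0.8161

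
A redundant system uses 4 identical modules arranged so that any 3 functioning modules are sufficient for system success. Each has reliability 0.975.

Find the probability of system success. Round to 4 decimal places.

R = Σ_{i=3}^{4} C(4,i) p^i (1−p)^{4−i} with p = 0.975
C(4,3)·0.975^3·0.025^1 = 0.092686
C(4,4)·0.975^4·0.025^0 = 0.903688
Sum = 0.9964

0.9964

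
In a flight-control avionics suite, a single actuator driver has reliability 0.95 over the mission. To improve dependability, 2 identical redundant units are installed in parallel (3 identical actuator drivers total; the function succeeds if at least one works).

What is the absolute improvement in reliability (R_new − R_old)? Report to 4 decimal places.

R_before = 0.95
R_after = 1 − (1 − 0.95)^3 = 0.9999
ΔR = 0.9999 − 0.95 = 0.0499

0.0499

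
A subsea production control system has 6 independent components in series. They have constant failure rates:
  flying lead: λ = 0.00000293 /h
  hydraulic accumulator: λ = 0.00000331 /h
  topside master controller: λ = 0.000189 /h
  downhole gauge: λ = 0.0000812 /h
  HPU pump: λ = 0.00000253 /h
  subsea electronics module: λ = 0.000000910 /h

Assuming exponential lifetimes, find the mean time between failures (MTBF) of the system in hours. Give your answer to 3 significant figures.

Series of exponential components: λ_sys = Σ λ_i
λ_sys = 0.00000293 + 0.00000331 + 0.000189 + 0.0000812 + 0.00000253 + 0.000000910 = 2.7988e-04 /h
MTBF = 1 / λ_sys = 3570 h

3570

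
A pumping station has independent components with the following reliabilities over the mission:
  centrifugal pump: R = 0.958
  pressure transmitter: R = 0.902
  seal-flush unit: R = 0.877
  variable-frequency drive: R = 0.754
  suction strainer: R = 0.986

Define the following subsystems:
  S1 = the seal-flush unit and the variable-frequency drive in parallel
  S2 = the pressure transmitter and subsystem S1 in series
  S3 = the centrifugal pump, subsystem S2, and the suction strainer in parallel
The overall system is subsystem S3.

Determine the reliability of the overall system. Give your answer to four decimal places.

Parallel (seal-flush unit and variable-frequency drive): 1 − (1 − 0.877000)(1 − 0.754000) = 0.969742
Series (pressure transmitter and [0.969742]): 0.902000 × 0.969742 = 0.874707
Parallel (centrifugal pump, [0.874707], and suction strainer): 1 − (1 − 0.958000)(1 − 0.874707)(1 − 0.986000) = 0.9999

0.9999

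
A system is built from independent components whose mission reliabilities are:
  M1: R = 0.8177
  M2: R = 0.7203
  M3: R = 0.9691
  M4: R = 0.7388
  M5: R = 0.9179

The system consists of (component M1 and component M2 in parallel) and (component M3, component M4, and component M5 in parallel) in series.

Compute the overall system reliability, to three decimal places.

0.948

Parallel (M1 and M2): 1 − (1 − 0.81770)(1 − 0.72030) = 0.94901
Parallel (M3, M4, and M5): 1 − (1 − 0.96910)(1 − 0.73880)(1 − 0.91790) = 0.99934
Series ([0.94901] and [0.99934]): 0.94901 × 0.99934 = 0.948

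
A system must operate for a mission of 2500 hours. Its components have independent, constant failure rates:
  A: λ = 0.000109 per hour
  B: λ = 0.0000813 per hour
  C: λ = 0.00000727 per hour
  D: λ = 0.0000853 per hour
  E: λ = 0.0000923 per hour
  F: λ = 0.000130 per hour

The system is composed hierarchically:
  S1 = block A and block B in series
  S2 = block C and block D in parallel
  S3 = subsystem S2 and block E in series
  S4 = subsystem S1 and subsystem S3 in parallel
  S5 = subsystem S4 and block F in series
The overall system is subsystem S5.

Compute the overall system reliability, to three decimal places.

0.665

R(A) = exp(−0.000109 × 2500) = 0.76147
R(B) = exp(−0.0000813 × 2500) = 0.81607
R(C) = exp(−0.00000727 × 2500) = 0.98199
R(D) = exp(−0.0000853 × 2500) = 0.80795
R(E) = exp(−0.0000923 × 2500) = 0.79394
R(F) = exp(−0.000130 × 2500) = 0.72253
Series (A and B): 0.76147 × 0.81607 = 0.62141
Parallel (C and D): 1 − (1 − 0.98199)(1 − 0.80795) = 0.99654
Series ([0.99654] and E): 0.99654 × 0.79394 = 0.79119
Parallel ([0.62141] and [0.79119]): 1 − (1 − 0.62141)(1 − 0.79119) = 0.92095
Series ([0.92095] and F): 0.92095 × 0.72253 = 0.665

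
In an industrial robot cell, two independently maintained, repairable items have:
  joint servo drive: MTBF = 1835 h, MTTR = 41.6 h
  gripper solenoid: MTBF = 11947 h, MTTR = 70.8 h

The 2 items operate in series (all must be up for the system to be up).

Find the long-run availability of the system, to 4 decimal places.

0.9721

A(joint servo drive) = MTBF/(MTBF+MTTR) = 1835/(1835+41.6) = 0.977832
A(gripper solenoid) = MTBF/(MTBF+MTTR) = 11947/(11947+70.8) = 0.994109
Series availability: 0.977832 × 0.994109 = 0.9721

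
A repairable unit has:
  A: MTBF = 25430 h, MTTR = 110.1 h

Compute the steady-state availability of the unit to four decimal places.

0.9957

A(A) = MTBF/(MTBF+MTTR) = 25430/(25430+110.1) = 0.9957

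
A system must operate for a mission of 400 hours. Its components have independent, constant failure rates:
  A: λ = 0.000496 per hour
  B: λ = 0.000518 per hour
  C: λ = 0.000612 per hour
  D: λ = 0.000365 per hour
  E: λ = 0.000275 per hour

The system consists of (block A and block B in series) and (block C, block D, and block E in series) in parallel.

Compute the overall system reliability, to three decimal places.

0.869

R(A) = exp(−0.000496 × 400) = 0.82004
R(B) = exp(−0.000518 × 400) = 0.81286
R(C) = exp(−0.000612 × 400) = 0.78286
R(D) = exp(−0.000365 × 400) = 0.86416
R(E) = exp(−0.000275 × 400) = 0.89583
Series (A and B): 0.82004 × 0.81286 = 0.66658
Series (C, D, and E): 0.78286 × 0.86416 × 0.89583 = 0.60604
Parallel ([0.66658] and [0.60604]): 1 − (1 − 0.66658)(1 − 0.60604) = 0.869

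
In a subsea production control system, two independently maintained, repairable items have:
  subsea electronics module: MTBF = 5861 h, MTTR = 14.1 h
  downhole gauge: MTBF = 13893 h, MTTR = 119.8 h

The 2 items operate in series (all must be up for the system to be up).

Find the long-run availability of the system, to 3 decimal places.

0.989

A(subsea electronics module) = MTBF/(MTBF+MTTR) = 5861/(5861+14.1) = 0.997600
A(downhole gauge) = MTBF/(MTBF+MTTR) = 13893/(13893+119.8) = 0.991451
Series availability: 0.997600 × 0.991451 = 0.989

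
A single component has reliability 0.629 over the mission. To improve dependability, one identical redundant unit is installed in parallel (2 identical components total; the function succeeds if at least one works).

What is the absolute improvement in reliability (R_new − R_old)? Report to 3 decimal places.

0.233

R_before = 0.629
R_after = 1 − (1 − 0.629)^2 = 0.862
ΔR = 0.862 − 0.629 = 0.233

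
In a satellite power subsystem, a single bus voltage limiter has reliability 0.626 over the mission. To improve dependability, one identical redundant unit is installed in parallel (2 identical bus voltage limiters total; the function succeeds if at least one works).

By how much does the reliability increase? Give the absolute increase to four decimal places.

0.2341

R_before = 0.626
R_after = 1 − (1 − 0.626)^2 = 0.8601
ΔR = 0.8601 − 0.626 = 0.2341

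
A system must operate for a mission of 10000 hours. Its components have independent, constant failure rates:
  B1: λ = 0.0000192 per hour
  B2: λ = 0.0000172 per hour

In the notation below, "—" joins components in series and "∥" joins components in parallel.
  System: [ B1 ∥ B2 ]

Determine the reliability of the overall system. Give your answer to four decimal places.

0.9724

R(B1) = exp(−0.0000192 × 10000) = 0.825307
R(B2) = exp(−0.0000172 × 10000) = 0.841979
Parallel (B1 and B2): 1 − (1 − 0.825307)(1 − 0.841979) = 0.9724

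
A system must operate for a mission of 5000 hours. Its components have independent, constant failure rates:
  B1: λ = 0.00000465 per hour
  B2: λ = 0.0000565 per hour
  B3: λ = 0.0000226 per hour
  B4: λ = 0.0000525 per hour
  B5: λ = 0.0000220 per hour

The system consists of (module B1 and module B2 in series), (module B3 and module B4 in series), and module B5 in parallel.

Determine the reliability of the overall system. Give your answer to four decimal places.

R(B1) = exp(−0.00000465 × 5000) = 0.977018
R(B2) = exp(−0.0000565 × 5000) = 0.753897
R(B3) = exp(−0.0000226 × 5000) = 0.893151
R(B4) = exp(−0.0000525 × 5000) = 0.769126
R(B5) = exp(−0.0000220 × 5000) = 0.895834
Series (B1 and B2): 0.977018 × 0.753897 = 0.736571
Series (B3 and B4): 0.893151 × 0.769126 = 0.686946
Parallel ([0.736571], [0.686946], and B5): 1 − (1 − 0.736571)(1 − 0.686946)(1 − 0.895834) = 0.9914

0.9914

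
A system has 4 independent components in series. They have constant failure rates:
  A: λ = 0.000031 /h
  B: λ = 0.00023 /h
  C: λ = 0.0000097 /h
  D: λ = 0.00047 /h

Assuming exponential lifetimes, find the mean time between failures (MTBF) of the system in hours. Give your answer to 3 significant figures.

1350

Series of exponential components: λ_sys = Σ λ_i
λ_sys = 0.000031 + 0.00023 + 0.0000097 + 0.00047 = 7.4070e-04 /h
MTBF = 1 / λ_sys = 1350 h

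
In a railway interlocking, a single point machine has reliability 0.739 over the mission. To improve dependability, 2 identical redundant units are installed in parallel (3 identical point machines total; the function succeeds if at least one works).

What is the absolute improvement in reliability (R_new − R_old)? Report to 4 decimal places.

R_before = 0.739
R_after = 1 − (1 − 0.739)^3 = 0.9822
ΔR = 0.9822 − 0.739 = 0.2432

0.2432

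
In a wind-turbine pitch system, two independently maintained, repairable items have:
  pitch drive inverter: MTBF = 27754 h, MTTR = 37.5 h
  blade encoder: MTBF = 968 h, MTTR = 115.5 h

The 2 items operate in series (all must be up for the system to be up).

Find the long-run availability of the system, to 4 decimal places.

A(pitch drive inverter) = MTBF/(MTBF+MTTR) = 27754/(27754+37.5) = 0.998651
A(blade encoder) = MTBF/(MTBF+MTTR) = 968/(968+115.5) = 0.893401
Series availability: 0.998651 × 0.893401 = 0.8922

0.8922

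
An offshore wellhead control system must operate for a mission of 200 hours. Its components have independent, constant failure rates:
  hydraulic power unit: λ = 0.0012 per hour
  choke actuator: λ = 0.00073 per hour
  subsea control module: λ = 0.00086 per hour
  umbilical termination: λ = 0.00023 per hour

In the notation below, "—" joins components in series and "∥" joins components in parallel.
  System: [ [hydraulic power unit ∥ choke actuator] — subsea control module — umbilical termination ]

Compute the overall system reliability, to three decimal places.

0.781

R(hydraulic power unit) = exp(−0.0012 × 200) = 0.78663
R(choke actuator) = exp(−0.00073 × 200) = 0.86416
R(subsea control module) = exp(−0.00086 × 200) = 0.84198
R(umbilical termination) = exp(−0.00023 × 200) = 0.95504
Parallel (hydraulic power unit and choke actuator): 1 − (1 − 0.78663)(1 − 0.86416) = 0.97102
Series ([0.97102], subsea control module, and umbilical termination): 0.97102 × 0.84198 × 0.95504 = 0.781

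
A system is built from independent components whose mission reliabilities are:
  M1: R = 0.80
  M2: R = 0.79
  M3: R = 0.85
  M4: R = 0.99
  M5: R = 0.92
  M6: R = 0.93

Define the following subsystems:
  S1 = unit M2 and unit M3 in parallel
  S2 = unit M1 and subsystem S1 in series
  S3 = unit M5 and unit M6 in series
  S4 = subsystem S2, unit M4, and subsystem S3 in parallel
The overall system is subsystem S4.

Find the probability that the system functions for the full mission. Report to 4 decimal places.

0.9997

Parallel (M2 and M3): 1 − (1 − 0.790000)(1 − 0.850000) = 0.968500
Series (M1 and [0.968500]): 0.800000 × 0.968500 = 0.774800
Series (M5 and M6): 0.920000 × 0.930000 = 0.855600
Parallel ([0.774800], M4, and [0.855600]): 1 − (1 − 0.774800)(1 − 0.990000)(1 − 0.855600) = 0.9997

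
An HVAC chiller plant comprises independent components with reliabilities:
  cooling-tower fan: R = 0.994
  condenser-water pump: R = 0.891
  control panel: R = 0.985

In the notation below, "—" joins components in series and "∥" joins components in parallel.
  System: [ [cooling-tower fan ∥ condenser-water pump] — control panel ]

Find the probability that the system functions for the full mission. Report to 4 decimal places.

0.9844

Parallel (cooling-tower fan and condenser-water pump): 1 − (1 − 0.994000)(1 − 0.891000) = 0.999346
Series ([0.999346] and control panel): 0.999346 × 0.985000 = 0.9844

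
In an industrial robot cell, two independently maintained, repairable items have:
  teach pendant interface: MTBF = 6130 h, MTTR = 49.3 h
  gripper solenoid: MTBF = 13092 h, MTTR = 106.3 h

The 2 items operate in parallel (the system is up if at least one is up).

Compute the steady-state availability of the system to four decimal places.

0.9999

A(teach pendant interface) = MTBF/(MTBF+MTTR) = 6130/(6130+49.3) = 0.992022
A(gripper solenoid) = MTBF/(MTBF+MTTR) = 13092/(13092+106.3) = 0.991946
Parallel availability: 1 − (1 − 0.992022)(1 − 0.991946) = 0.9999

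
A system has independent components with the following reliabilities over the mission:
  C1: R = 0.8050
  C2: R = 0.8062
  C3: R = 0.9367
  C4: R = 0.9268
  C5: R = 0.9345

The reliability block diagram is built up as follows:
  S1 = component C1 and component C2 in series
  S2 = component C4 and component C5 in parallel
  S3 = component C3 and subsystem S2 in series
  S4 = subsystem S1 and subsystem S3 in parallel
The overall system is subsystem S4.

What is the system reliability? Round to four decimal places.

Series (C1 and C2): 0.805000 × 0.806200 = 0.648991
Parallel (C4 and C5): 1 − (1 − 0.926800)(1 − 0.934500) = 0.995205
Series (C3 and [0.995205]): 0.936700 × 0.995205 = 0.932209
Parallel ([0.648991] and [0.932209]): 1 − (1 − 0.648991)(1 − 0.932209) = 0.9762

0.9762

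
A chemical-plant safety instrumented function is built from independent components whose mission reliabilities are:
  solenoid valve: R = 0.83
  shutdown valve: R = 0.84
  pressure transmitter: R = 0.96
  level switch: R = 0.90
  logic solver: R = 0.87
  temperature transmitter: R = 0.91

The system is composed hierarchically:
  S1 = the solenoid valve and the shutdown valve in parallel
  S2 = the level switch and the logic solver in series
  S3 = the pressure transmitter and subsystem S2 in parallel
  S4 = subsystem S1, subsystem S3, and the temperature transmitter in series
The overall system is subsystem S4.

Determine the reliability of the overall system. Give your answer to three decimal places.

0.878

Parallel (solenoid valve and shutdown valve): 1 − (1 − 0.83000)(1 − 0.84000) = 0.97280
Series (level switch and logic solver): 0.90000 × 0.87000 = 0.78300
Parallel (pressure transmitter and [0.78300]): 1 − (1 − 0.96000)(1 − 0.78300) = 0.99132
Series ([0.97280], [0.99132], and temperature transmitter): 0.97280 × 0.99132 × 0.91000 = 0.878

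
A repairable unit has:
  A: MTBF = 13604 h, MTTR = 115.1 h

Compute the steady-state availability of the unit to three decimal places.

0.992

A(A) = MTBF/(MTBF+MTTR) = 13604/(13604+115.1) = 0.992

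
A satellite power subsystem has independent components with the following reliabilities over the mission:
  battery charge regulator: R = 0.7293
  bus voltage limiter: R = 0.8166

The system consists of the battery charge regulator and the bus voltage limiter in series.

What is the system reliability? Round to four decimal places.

Series (battery charge regulator and bus voltage limiter): 0.729300 × 0.816600 = 0.5955

0.5955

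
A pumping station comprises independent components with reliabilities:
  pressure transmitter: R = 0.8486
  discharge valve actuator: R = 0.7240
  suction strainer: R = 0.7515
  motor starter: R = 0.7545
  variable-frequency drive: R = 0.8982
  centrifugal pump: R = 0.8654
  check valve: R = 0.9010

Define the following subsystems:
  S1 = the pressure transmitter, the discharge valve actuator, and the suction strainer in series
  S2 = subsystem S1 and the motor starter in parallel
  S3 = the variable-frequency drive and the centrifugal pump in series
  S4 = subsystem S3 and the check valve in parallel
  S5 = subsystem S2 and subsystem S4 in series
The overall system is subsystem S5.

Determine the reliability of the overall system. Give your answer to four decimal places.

Series (pressure transmitter, discharge valve actuator, and suction strainer): 0.848600 × 0.724000 × 0.751500 = 0.461711
Parallel ([0.461711] and motor starter): 1 − (1 − 0.461711)(1 − 0.754500) = 0.867850
Series (variable-frequency drive and centrifugal pump): 0.898200 × 0.865400 = 0.777302
Parallel ([0.777302] and check valve): 1 − (1 − 0.777302)(1 − 0.901000) = 0.977953
Series ([0.867850] and [0.977953]): 0.867850 × 0.977953 = 0.8487

0.8487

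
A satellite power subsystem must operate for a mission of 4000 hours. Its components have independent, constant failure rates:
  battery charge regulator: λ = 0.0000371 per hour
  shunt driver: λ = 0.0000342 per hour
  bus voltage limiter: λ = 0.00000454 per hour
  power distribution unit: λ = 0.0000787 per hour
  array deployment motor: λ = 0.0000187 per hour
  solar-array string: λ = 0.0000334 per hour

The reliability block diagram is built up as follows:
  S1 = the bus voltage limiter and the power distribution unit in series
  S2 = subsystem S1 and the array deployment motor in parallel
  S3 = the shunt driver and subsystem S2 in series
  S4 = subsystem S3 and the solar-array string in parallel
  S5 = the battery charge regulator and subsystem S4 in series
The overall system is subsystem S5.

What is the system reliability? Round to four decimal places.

0.8464

R(battery charge regulator) = exp(−0.0000371 × 4000) = 0.862086
R(shunt driver) = exp(−0.0000342 × 4000) = 0.872145
R(bus voltage limiter) = exp(−0.00000454 × 4000) = 0.982004
R(power distribution unit) = exp(−0.0000787 × 4000) = 0.729935
R(array deployment motor) = exp(−0.0000187 × 4000) = 0.927929
R(solar-array string) = exp(−0.0000334 × 4000) = 0.874940
Series (bus voltage limiter and power distribution unit): 0.982004 × 0.729935 = 0.716799
Parallel ([0.716799] and array deployment motor): 1 − (1 − 0.716799)(1 − 0.927929) = 0.979589
Series (shunt driver and [0.979589]): 0.872145 × 0.979589 = 0.854344
Parallel ([0.854344] and solar-array string): 1 − (1 − 0.854344)(1 − 0.874940) = 0.981784
Series (battery charge regulator and [0.981784]): 0.862086 × 0.981784 = 0.8464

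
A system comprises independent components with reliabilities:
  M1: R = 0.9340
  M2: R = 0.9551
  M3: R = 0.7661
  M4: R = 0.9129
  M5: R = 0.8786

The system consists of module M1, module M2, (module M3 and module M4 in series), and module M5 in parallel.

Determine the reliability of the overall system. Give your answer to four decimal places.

Series (M3 and M4): 0.766100 × 0.912900 = 0.699373
Parallel (M1, M2, [0.699373], and M5): 1 − (1 − 0.934000)(1 − 0.955100)(1 − 0.699373)(1 − 0.878600) = 0.9999

0.9999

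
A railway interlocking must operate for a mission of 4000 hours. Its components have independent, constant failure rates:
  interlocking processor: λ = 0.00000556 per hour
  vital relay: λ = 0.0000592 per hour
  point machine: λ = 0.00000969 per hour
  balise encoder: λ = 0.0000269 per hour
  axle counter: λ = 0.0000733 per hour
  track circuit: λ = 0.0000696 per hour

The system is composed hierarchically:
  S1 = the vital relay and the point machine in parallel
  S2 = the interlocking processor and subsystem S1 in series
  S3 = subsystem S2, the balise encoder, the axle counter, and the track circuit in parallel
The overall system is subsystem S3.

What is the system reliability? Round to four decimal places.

R(interlocking processor) = exp(−0.00000556 × 4000) = 0.978005
R(vital relay) = exp(−0.0000592 × 4000) = 0.789149
R(point machine) = exp(−0.00000969 × 4000) = 0.961982
R(balise encoder) = exp(−0.0000269 × 4000) = 0.897987
R(axle counter) = exp(−0.0000733 × 4000) = 0.745873
R(track circuit) = exp(−0.0000696 × 4000) = 0.756994
Parallel (vital relay and point machine): 1 − (1 − 0.789149)(1 − 0.961982) = 0.991984
Series (interlocking processor and [0.991984]): 0.978005 × 0.991984 = 0.970165
Parallel ([0.970165], balise encoder, axle counter, and track circuit): 1 − (1 − 0.970165)(1 − 0.897987)(1 − 0.745873)(1 − 0.756994) = 0.9998

0.9998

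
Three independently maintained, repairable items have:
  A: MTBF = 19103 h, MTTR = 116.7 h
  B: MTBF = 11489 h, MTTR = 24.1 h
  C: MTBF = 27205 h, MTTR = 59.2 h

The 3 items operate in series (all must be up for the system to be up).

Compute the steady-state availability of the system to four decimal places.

A(A) = MTBF/(MTBF+MTTR) = 19103/(19103+116.7) = 0.993928
A(B) = MTBF/(MTBF+MTTR) = 11489/(11489+24.1) = 0.997907
A(C) = MTBF/(MTBF+MTTR) = 27205/(27205+59.2) = 0.997829
Series availability: 0.993928 × 0.997907 × 0.997829 = 0.9897

0.9897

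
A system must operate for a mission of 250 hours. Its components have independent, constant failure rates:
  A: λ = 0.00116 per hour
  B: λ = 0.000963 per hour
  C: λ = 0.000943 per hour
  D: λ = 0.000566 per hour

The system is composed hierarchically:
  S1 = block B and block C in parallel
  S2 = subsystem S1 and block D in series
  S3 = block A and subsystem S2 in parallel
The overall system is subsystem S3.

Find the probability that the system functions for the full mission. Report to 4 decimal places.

0.9570

R(A) = exp(−0.00116 × 250) = 0.748264
R(B) = exp(−0.000963 × 250) = 0.786038
R(C) = exp(−0.000943 × 250) = 0.789978
R(D) = exp(−0.000566 × 250) = 0.868055
Parallel (B and C): 1 − (1 − 0.786038)(1 − 0.789978) = 0.955063
Series ([0.955063] and D): 0.955063 × 0.868055 = 0.829047
Parallel (A and [0.829047]): 1 − (1 − 0.748264)(1 − 0.829047) = 0.9570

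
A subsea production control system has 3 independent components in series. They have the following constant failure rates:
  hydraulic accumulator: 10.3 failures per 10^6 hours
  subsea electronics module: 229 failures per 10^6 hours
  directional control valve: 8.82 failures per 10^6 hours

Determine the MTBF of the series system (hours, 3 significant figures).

Series of exponential components: λ_sys = Σ λ_i
λ_sys = 0.0000103 + 0.000229 + 0.00000882 = 2.4812e-04 /h
MTBF = 1 / λ_sys = 4030 h

4030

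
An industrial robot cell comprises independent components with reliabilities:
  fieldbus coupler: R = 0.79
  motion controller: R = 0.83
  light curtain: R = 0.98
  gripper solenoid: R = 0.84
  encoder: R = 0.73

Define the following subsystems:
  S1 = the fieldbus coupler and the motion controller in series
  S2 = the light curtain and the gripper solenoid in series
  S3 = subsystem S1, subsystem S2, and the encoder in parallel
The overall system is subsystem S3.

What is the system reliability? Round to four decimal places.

0.9836

Series (fieldbus coupler and motion controller): 0.790000 × 0.830000 = 0.655700
Series (light curtain and gripper solenoid): 0.980000 × 0.840000 = 0.823200
Parallel ([0.655700], [0.823200], and encoder): 1 − (1 − 0.655700)(1 − 0.823200)(1 − 0.730000) = 0.9836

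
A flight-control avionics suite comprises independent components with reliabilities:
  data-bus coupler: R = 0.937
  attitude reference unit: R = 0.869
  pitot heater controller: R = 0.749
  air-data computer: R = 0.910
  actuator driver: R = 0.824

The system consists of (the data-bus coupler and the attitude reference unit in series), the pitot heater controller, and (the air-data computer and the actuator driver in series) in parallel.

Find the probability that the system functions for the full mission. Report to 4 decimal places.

Series (data-bus coupler and attitude reference unit): 0.937000 × 0.869000 = 0.814253
Series (air-data computer and actuator driver): 0.910000 × 0.824000 = 0.749840
Parallel ([0.814253], pitot heater controller, and [0.749840]): 1 − (1 − 0.814253)(1 − 0.749000)(1 − 0.749840) = 0.9883

0.9883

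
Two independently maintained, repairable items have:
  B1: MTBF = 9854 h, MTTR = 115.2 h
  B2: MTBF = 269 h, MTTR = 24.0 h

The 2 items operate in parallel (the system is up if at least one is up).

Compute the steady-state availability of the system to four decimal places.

0.9991

A(B1) = MTBF/(MTBF+MTTR) = 9854/(9854+115.2) = 0.988444
A(B2) = MTBF/(MTBF+MTTR) = 269/(269+24.0) = 0.918089
Parallel availability: 1 − (1 − 0.988444)(1 − 0.918089) = 0.9991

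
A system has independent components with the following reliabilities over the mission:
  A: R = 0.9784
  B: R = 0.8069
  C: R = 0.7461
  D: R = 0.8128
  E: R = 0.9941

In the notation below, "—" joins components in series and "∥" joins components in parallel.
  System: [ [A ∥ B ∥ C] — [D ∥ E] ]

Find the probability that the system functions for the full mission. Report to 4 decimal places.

Parallel (A, B, and C): 1 − (1 − 0.978400)(1 − 0.806900)(1 − 0.746100) = 0.998941
Parallel (D and E): 1 − (1 − 0.812800)(1 − 0.994100) = 0.998896
Series ([0.998941] and [0.998896]): 0.998941 × 0.998896 = 0.9978

0.9978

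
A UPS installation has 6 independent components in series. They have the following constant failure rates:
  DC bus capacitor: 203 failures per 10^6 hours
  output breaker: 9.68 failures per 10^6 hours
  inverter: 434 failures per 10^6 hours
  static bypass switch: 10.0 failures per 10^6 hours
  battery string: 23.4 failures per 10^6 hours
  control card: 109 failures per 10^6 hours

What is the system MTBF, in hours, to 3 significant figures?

Series of exponential components: λ_sys = Σ λ_i
λ_sys = 0.000203 + 0.00000968 + 0.000434 + 0.0000100 + 0.0000234 + 0.000109 = 7.8908e-04 /h
MTBF = 1 / λ_sys = 1270 h

1270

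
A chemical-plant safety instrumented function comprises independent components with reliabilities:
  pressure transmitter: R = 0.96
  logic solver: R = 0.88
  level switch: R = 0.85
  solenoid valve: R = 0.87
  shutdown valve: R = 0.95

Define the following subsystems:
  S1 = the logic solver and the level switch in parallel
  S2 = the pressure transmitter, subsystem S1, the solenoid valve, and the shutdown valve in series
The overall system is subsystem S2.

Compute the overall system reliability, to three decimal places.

0.779

Parallel (logic solver and level switch): 1 − (1 − 0.88000)(1 − 0.85000) = 0.98200
Series (pressure transmitter, [0.98200], solenoid valve, and shutdown valve): 0.96000 × 0.98200 × 0.87000 × 0.95000 = 0.779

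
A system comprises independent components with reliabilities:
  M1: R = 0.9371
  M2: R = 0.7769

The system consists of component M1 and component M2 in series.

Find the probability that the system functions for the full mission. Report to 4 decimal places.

Series (M1 and M2): 0.937100 × 0.776900 = 0.7280

0.7280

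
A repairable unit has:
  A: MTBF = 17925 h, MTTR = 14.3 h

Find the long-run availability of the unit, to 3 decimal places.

0.999

A(A) = MTBF/(MTBF+MTTR) = 17925/(17925+14.3) = 0.999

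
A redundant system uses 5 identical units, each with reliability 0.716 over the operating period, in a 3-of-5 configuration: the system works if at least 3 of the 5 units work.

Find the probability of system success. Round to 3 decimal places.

0.857

R = Σ_{i=3}^{5} C(5,i) p^i (1−p)^{5−i} with p = 0.716
C(5,3)·0.716^3·0.284^2 = 0.29606
C(5,4)·0.716^4·0.284^1 = 0.37320
C(5,5)·0.716^5·0.284^0 = 0.18818
Sum = 0.857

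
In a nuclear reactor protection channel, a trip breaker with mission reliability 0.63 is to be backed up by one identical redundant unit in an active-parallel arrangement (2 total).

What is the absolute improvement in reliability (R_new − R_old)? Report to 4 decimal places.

R_before = 0.63
R_after = 1 − (1 − 0.63)^2 = 0.8631
ΔR = 0.8631 − 0.63 = 0.2331

0.2331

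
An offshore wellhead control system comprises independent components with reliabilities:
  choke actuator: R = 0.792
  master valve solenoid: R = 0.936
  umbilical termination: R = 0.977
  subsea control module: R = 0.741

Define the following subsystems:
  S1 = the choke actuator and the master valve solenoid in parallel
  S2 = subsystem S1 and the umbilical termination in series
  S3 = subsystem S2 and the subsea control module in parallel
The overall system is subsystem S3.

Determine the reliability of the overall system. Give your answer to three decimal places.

Parallel (choke actuator and master valve solenoid): 1 − (1 − 0.79200)(1 − 0.93600) = 0.98669
Series ([0.98669] and umbilical termination): 0.98669 × 0.97700 = 0.96400
Parallel ([0.96400] and subsea control module): 1 − (1 − 0.96400)(1 − 0.74100) = 0.991

0.991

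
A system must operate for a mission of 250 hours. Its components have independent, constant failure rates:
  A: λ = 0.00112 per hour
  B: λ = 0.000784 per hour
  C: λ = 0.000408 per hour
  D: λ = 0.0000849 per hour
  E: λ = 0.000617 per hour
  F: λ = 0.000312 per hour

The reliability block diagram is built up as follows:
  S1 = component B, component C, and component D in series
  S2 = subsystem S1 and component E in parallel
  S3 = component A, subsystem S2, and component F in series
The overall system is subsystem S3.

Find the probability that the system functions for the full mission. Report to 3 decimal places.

0.672

R(A) = exp(−0.00112 × 250) = 0.75578
R(B) = exp(−0.000784 × 250) = 0.82201
R(C) = exp(−0.000408 × 250) = 0.90303
R(D) = exp(−0.0000849 × 250) = 0.97900
R(E) = exp(−0.000617 × 250) = 0.85706
R(F) = exp(−0.000312 × 250) = 0.92496
Series (B, C, and D): 0.82201 × 0.90303 × 0.97900 = 0.72671
Parallel ([0.72671] and E): 1 − (1 − 0.72671)(1 − 0.85706) = 0.96094
Series (A, [0.96094], and F): 0.75578 × 0.96094 × 0.92496 = 0.672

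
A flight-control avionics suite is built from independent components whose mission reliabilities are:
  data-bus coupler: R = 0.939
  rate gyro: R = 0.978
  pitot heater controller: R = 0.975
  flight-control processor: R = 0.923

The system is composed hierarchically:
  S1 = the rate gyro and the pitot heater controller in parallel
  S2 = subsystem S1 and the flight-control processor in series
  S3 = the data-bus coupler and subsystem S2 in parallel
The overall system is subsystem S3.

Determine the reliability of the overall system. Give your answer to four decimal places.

0.9953

Parallel (rate gyro and pitot heater controller): 1 − (1 − 0.978000)(1 − 0.975000) = 0.999450
Series ([0.999450] and flight-control processor): 0.999450 × 0.923000 = 0.922492
Parallel (data-bus coupler and [0.922492]): 1 − (1 − 0.939000)(1 − 0.922492) = 0.9953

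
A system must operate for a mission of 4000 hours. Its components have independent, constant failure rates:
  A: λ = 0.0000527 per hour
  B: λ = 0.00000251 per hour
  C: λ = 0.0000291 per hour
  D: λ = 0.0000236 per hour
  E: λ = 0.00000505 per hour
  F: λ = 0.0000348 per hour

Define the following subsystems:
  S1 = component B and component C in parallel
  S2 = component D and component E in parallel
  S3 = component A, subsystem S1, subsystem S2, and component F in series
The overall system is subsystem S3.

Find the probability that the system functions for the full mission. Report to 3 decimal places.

0.703

R(A) = exp(−0.0000527 × 4000) = 0.80994
R(B) = exp(−0.00000251 × 4000) = 0.99001
R(C) = exp(−0.0000291 × 4000) = 0.89012
R(D) = exp(−0.0000236 × 4000) = 0.90992
R(E) = exp(−0.00000505 × 4000) = 0.98000
R(F) = exp(−0.0000348 × 4000) = 0.87005
Parallel (B and C): 1 − (1 − 0.99001)(1 − 0.89012) = 0.99890
Parallel (D and E): 1 − (1 − 0.90992)(1 − 0.98000) = 0.99820
Series (A, [0.99890], [0.99820], and F): 0.80994 × 0.99890 × 0.99820 × 0.87005 = 0.703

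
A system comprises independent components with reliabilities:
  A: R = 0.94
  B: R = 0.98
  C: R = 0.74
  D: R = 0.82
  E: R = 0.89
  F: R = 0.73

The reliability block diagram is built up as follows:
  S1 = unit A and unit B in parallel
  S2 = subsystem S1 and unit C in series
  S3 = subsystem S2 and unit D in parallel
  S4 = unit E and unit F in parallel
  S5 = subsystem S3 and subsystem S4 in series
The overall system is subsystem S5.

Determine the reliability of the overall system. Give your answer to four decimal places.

0.9247

Parallel (A and B): 1 − (1 − 0.940000)(1 − 0.980000) = 0.998800
Series ([0.998800] and C): 0.998800 × 0.740000 = 0.739112
Parallel ([0.739112] and D): 1 − (1 − 0.739112)(1 − 0.820000) = 0.953040
Parallel (E and F): 1 − (1 − 0.890000)(1 − 0.730000) = 0.970300
Series ([0.953040] and [0.970300]): 0.953040 × 0.970300 = 0.9247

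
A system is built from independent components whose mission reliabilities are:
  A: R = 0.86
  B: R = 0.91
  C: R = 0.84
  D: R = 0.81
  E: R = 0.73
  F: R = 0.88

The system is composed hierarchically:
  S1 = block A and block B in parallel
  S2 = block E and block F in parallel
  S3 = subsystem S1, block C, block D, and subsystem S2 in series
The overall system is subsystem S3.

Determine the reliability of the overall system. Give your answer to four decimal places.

0.6501

Parallel (A and B): 1 − (1 − 0.860000)(1 − 0.910000) = 0.987400
Parallel (E and F): 1 − (1 − 0.730000)(1 − 0.880000) = 0.967600
Series ([0.987400], C, D, and [0.967600]): 0.987400 × 0.840000 × 0.810000 × 0.967600 = 0.6501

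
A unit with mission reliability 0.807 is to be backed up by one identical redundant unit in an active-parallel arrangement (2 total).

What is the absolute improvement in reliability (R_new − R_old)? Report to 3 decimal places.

0.156

R_before = 0.807
R_after = 1 − (1 − 0.807)^2 = 0.963
ΔR = 0.963 − 0.807 = 0.156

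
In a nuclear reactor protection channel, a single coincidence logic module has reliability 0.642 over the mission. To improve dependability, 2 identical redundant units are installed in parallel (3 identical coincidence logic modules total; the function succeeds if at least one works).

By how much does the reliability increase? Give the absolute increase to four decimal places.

R_before = 0.642
R_after = 1 − (1 − 0.642)^3 = 0.9541
ΔR = 0.9541 − 0.642 = 0.3121

0.3121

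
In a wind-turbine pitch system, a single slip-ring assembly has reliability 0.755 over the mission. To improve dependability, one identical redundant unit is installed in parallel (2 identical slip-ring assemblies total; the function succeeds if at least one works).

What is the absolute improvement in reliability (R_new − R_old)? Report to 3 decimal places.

0.185

R_before = 0.755
R_after = 1 − (1 − 0.755)^2 = 0.940
ΔR = 0.940 − 0.755 = 0.185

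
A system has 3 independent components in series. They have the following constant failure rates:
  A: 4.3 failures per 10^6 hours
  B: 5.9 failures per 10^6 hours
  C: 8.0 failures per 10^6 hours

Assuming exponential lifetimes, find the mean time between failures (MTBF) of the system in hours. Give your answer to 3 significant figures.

54900

Series of exponential components: λ_sys = Σ λ_i
λ_sys = 0.0000043 + 0.0000059 + 0.0000080 = 1.8200e-05 /h
MTBF = 1 / λ_sys = 54900 h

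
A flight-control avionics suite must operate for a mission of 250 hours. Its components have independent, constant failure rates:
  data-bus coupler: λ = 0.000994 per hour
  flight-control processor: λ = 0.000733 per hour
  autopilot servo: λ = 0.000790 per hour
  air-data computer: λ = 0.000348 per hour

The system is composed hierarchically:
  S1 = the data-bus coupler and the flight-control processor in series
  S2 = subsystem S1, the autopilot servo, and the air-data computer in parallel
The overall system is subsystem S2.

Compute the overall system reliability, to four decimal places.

R(data-bus coupler) = exp(−0.000994 × 250) = 0.779970
R(flight-control processor) = exp(−0.000733 × 250) = 0.832560
R(autopilot servo) = exp(−0.000790 × 250) = 0.820780
R(air-data computer) = exp(−0.000348 × 250) = 0.916677
Series (data-bus coupler and flight-control processor): 0.779970 × 0.832560 = 0.649372
Parallel ([0.649372], autopilot servo, and air-data computer): 1 − (1 − 0.649372)(1 − 0.820780)(1 − 0.916677) = 0.9948

0.9948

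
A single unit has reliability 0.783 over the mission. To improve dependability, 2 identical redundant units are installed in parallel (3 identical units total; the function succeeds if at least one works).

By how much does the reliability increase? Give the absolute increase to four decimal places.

0.2068

R_before = 0.783
R_after = 1 − (1 − 0.783)^3 = 0.9898
ΔR = 0.9898 − 0.783 = 0.2068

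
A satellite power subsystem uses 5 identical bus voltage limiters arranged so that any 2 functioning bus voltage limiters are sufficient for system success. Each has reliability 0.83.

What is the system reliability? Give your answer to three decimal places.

0.996

R = Σ_{i=2}^{5} C(5,i) p^i (1−p)^{5−i} with p = 0.83
C(5,2)·0.83^2·0.17^3 = 0.03385
C(5,3)·0.83^3·0.17^2 = 0.16525
C(5,4)·0.83^4·0.17^1 = 0.40340
C(5,5)·0.83^5·0.17^0 = 0.39390
Sum = 0.996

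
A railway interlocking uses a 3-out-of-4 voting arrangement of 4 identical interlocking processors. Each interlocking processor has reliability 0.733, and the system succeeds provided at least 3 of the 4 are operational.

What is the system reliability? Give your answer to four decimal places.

R = Σ_{i=3}^{4} C(4,i) p^i (1−p)^{4−i} with p = 0.733
C(4,3)·0.733^3·0.267^1 = 0.420613
C(4,4)·0.733^4·0.267^0 = 0.288679
Sum = 0.7093

0.7093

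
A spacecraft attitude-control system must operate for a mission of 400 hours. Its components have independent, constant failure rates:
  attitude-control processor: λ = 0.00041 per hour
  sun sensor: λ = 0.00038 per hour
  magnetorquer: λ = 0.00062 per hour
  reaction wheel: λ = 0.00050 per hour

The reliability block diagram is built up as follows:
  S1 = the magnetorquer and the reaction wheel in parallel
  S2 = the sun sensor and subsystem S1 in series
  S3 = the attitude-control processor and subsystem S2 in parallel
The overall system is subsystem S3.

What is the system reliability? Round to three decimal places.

R(attitude-control processor) = exp(−0.00041 × 400) = 0.84874
R(sun sensor) = exp(−0.00038 × 400) = 0.85899
R(magnetorquer) = exp(−0.00062 × 400) = 0.78036
R(reaction wheel) = exp(−0.00050 × 400) = 0.81873
Parallel (magnetorquer and reaction wheel): 1 − (1 − 0.78036)(1 − 0.81873) = 0.96019
Series (sun sensor and [0.96019]): 0.85899 × 0.96019 = 0.82479
Parallel (attitude-control processor and [0.82479]): 1 − (1 − 0.84874)(1 − 0.82479) = 0.973

0.973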